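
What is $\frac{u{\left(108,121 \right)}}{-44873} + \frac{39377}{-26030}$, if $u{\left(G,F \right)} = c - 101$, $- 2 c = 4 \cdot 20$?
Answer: $- \frac{1763293891}{1168044190} \approx -1.5096$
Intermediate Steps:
$c = -40$ ($c = - \frac{4 \cdot 20}{2} = \left(- \frac{1}{2}\right) 80 = -40$)
$u{\left(G,F \right)} = -141$ ($u{\left(G,F \right)} = -40 - 101 = -141$)
$\frac{u{\left(108,121 \right)}}{-44873} + \frac{39377}{-26030} = - \frac{141}{-44873} + \frac{39377}{-26030} = \left(-141\right) \left(- \frac{1}{44873}\right) + 39377 \left(- \frac{1}{26030}\right) = \frac{141}{44873} - \frac{39377}{26030} = - \frac{1763293891}{1168044190}$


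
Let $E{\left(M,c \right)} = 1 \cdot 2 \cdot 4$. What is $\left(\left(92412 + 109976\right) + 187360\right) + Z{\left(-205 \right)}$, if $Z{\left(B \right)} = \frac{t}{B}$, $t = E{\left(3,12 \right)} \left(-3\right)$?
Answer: $\frac{79898364}{205} \approx 3.8975 \cdot 10^{5}$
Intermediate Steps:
$E{\left(M,c \right)} = 8$ ($E{\left(M,c \right)} = 2 \cdot 4 = 8$)
$t = -24$ ($t = 8 \left(-3\right) = -24$)
$Z{\left(B \right)} = - \frac{24}{B}$
$\left(\left(92412 + 109976\right) + 187360\right) + Z{\left(-205 \right)} = \left(\left(92412 + 109976\right) + 187360\right) - \frac{24}{-205} = \left(202388 + 187360\right) - - \frac{24}{205} = 389748 + \frac{24}{205} = \frac{79898364}{205}$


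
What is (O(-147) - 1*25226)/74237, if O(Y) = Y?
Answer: -25373/74237 ≈ -0.34178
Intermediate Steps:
(O(-147) - 1*25226)/74237 = (-147 - 1*25226)/74237 = (-147 - 25226)*(1/74237) = -25373*1/74237 = -25373/74237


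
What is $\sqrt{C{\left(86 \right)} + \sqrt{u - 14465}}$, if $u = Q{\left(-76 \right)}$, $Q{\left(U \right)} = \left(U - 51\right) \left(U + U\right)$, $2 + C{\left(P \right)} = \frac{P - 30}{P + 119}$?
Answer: $\frac{\sqrt{-72570 + 42025 \sqrt{4839}}}{205} \approx 8.2363$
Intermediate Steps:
$C{\left(P \right)} = -2 + \frac{-30 + P}{119 + P}$ ($C{\left(P \right)} = -2 + \frac{P - 30}{P + 119} = -2 + \frac{-30 + P}{119 + P}$)
$Q{\left(U \right)} = 2 U \left(-51 + U\right)$ ($Q{\left(U \right)} = \left(-51 + U\right) 2 U = 2 U \left(-51 + U\right)$)
$u = 19304$ ($u = 2 \left(-76\right) \left(-51 - 76\right) = 2 \left(-76\right) \left(-127\right) = 19304$)
$\sqrt{C{\left(86 \right)} + \sqrt{u - 14465}} = \sqrt{\frac{-268 - 86}{119 + 86} + \sqrt{19304 - 14465}} = \sqrt{\frac{-268 - 86}{205} + \sqrt{4839}} = \sqrt{\frac{1}{205} \left(-354\right) + \sqrt{4839}} = \sqrt{- \frac{354}{205} + \sqrt{4839}}$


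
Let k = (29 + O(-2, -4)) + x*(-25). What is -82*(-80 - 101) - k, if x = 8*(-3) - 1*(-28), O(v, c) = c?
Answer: 14917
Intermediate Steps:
x = 4 (x = -24 + 28 = 4)
k = -75 (k = (29 - 4) + 4*(-25) = 25 - 100 = -75)
-82*(-80 - 101) - k = -82*(-80 - 101) - 1*(-75) = -82*(-181) + 75 = 14842 + 75 = 14917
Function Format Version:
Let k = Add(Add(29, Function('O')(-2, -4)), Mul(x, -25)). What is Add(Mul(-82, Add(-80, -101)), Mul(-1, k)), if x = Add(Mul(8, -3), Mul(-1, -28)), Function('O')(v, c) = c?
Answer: 14917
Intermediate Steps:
x = 4 (x = Add(-24, 28) = 4)
k = -75 (k = Add(Add(29, -4), Mul(4, -25)) = Add(25, -100) = -75)
Add(Mul(-82, Add(-80, -101)), Mul(-1, k)) = Add(Mul(-82, Add(-80, -101)), Mul(-1, -75)) = Add(Mul(-82, -181), 75) = Add(14842, 75) = 14917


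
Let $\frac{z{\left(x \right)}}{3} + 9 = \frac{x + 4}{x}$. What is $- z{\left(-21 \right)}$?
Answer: $\frac{172}{7} \approx 24.571$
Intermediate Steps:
$z{\left(x \right)} = -27 + \frac{3 \left(4 + x\right)}{x}$ ($z{\left(x \right)} = -27 + 3 \frac{x + 4}{x} = -27 + 3 \frac{4 + x}{x} = -27 + \frac{3 \left(4 + x\right)}{x}$)
$- z{\left(-21 \right)} = - (-24 + \frac{12}{-21}) = - (-24 + 12 \left(- \frac{1}{21}\right)) = - (-24 - \frac{4}{7}) = \left(-1\right) \left(- \frac{172}{7}\right) = \frac{172}{7}$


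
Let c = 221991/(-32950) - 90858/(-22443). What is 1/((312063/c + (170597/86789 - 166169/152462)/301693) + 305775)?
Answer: 2645867635953245772073754/501962049061026483156518666733 ≈ 5.2711e-6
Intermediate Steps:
c = -662790971/246498950 (c = 221991*(-1/32950) - 90858*(-1/22443) = -221991/32950 + 30286/7481 = -662790971/246498950 ≈ -2.6888)
1/((312063/c + (170597/86789 - 166169/152462)/301693) + 305775) = 1/((312063/(-662790971/246498950) + (170597/86789 - 166169/152462)/301693) + 305775) = 1/((312063*(-246498950/662790971) + (170597*(1/86789) - 166169*1/152462)*(1/301693)) + 305775) = 1/((-76923201833850/662790971 + (170597/86789 - 166169/152462)*(1/301693)) + 305775) = 1/((-76923201833850/662790971 + (11587918473/13232024518)*(1/301693)) + 305775) = 1/((-76923201833850/662790971 + 11587918473/3992009172908974) + 305775) = 1/(-307078127322577242799333462617/2645867635953245772073754 + 305775) = 1/(501962049061026483156518666733/2645867635953245772073754) = 2645867635953245772073754/501962049061026483156518666733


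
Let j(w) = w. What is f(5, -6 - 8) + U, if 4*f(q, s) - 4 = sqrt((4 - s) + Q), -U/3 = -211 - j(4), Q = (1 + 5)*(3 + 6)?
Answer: 646 + 3*sqrt(2)/2 ≈ 648.12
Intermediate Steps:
Q = 54 (Q = 6*9 = 54)
U = 645 (U = -3*(-211 - 1*4) = -3*(-211 - 4) = -3*(-215) = 645)
f(q, s) = 1 + sqrt(58 - s)/4 (f(q, s) = 1 + sqrt((4 - s) + 54)/4 = 1 + sqrt(58 - s)/4)
f(5, -6 - 8) + U = (1 + sqrt(58 - (-6 - 8))/4) + 645 = (1 + sqrt(58 - 1*(-14))/4) + 645 = (1 + sqrt(58 + 14)/4) + 645 = (1 + sqrt(72)/4) + 645 = (1 + (6*sqrt(2))/4) + 645 = (1 + 3*sqrt(2)/2) + 645 = 646 + 3*sqrt(2)/2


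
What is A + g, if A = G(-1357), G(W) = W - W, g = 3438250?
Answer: 3438250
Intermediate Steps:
G(W) = 0
A = 0
A + g = 0 + 3438250 = 3438250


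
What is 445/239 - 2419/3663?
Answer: 1051894/875457 ≈ 1.2015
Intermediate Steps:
445/239 - 2419/3663 = 1051894/875457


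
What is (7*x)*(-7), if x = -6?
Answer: 294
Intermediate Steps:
(7*x)*(-7) = (7*(-6))*(-7) = -42*(-7) = 294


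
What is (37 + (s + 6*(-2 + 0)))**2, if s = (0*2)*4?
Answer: 625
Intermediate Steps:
s = 0 (s = 0*4 = 0)
(37 + (s + 6*(-2 + 0)))**2 = (37 + (0 + 6*(-2 + 0)))**2 = (37 + (0 + 6*(-2)))**2 = (37 + (0 - 12))**2 = (37 - 12)**2 = 25**2 = 625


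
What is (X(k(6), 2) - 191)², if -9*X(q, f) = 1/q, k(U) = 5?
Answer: 73891216/2025 ≈ 36490.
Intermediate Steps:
X(q, f) = -1/(9*q)
(X(k(6), 2) - 191)² = (-⅑/5 - 191)² = (-⅑*⅕ - 191)² = (-1/45 - 191)² = (-8596/45)² = 73891216/2025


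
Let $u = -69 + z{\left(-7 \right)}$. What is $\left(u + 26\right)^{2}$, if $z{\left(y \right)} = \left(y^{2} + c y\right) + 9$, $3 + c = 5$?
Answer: $1$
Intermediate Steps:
$c = 2$ ($c = -3 + 5 = 2$)
$z{\left(y \right)} = 9 + y^{2} + 2 y$ ($z{\left(y \right)} = \left(y^{2} + 2 y\right) + 9 = 9 + y^{2} + 2 y$)
$u = -25$ ($u = -69 + \left(9 + \left(-7\right)^{2} + 2 \left(-7\right)\right) = -69 + \left(9 + 49 - 14\right) = -69 + 44 = -25$)
$\left(u + 26\right)^{2} = \left(-25 + 26\right)^{2} = 1^{2} = 1$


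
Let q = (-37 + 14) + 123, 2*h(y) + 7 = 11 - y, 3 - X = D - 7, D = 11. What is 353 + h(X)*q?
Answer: 603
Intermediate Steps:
X = -1 (X = 3 - (11 - 7) = 3 - 1*4 = 3 - 4 = -1)
h(y) = 2 - y/2 (h(y) = -7/2 + (11 - y)/2 = -7/2 + (11/2 - y/2) = 2 - y/2)
q = 100 (q = -23 + 123 = 100)
353 + h(X)*q = 353 + (2 - ½*(-1))*100 = 353 + (2 + ½)*100 = 353 + (5/2)*100 = 353 + 250 = 603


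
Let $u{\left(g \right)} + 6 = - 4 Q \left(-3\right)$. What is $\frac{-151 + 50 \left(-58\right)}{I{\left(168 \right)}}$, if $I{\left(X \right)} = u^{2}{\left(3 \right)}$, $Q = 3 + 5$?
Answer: $- \frac{113}{300} \approx -0.37667$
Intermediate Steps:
$Q = 8$
$u{\left(g \right)} = 90$ ($u{\left(g \right)} = -6 + \left(-4\right) 8 \left(-3\right) = -6 - -96 = -6 + 96 = 90$)
$I{\left(X \right)} = 8100$ ($I{\left(X \right)} = 90^{2} = 8100$)
$\frac{-151 + 50 \left(-58\right)}{I{\left(168 \right)}} = \frac{-151 + 50 \left(-58\right)}{8100} = \left(-151 - 2900\right) \frac{1}{8100} = \left(-3051\right) \frac{1}{8100} = - \frac{113}{300}$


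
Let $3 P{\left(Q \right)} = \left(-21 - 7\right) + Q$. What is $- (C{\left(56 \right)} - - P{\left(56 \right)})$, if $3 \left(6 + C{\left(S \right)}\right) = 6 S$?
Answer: $- \frac{346}{3} \approx -115.33$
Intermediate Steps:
$C{\left(S \right)} = -6 + 2 S$ ($C{\left(S \right)} = -6 + \frac{6 S}{3} = -6 + 2 S$)
$P{\left(Q \right)} = - \frac{28}{3} + \frac{Q}{3}$ ($P{\left(Q \right)} = \frac{\left(-21 - 7\right) + Q}{3} = \frac{-28 + Q}{3} = - \frac{28}{3} + \frac{Q}{3}$)
$- (C{\left(56 \right)} - - P{\left(56 \right)}) = - (\left(-6 + 2 \cdot 56\right) - - (- \frac{28}{3} + \frac{1}{3} \cdot 56)) = - (\left(-6 + 112\right) - - (- \frac{28}{3} + \frac{56}{3})) = - (106 - \left(-1\right) \frac{28}{3}) = - (106 - - \frac{28}{3}) = - (106 + \frac{28}{3}) = \left(-1\right) \frac{346}{3} = - \frac{346}{3}$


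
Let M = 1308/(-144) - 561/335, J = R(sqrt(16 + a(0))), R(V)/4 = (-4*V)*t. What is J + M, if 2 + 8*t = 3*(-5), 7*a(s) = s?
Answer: 503473/4020 ≈ 125.24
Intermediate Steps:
a(s) = s/7
t = -17/8 (t = -1/4 + (3*(-5))/8 = -1/4 + (1/8)*(-15) = -1/4 - 15/8 = -17/8 ≈ -2.1250)
R(V) = 34*V (R(V) = 4*(-4*V*(-17/8)) = 4*(17*V/2) = 34*V)
J = 136 (J = 34*sqrt(16 + (1/7)*0) = 34*sqrt(16 + 0) = 34*sqrt(16) = 34*4 = 136)
M = -43247/4020 (M = 1308*(-1/144) - 561*1/335 = -109/12 - 561/335 = -43247/4020 ≈ -10.758)
J + M = 136 - 43247/4020 = 503473/4020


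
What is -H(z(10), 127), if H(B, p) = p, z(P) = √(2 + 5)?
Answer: -127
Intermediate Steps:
z(P) = √7
-H(z(10), 127) = -1*127 = -127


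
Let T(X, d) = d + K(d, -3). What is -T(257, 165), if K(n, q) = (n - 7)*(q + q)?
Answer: 783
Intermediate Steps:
K(n, q) = 2*q*(-7 + n) (K(n, q) = (-7 + n)*(2*q) = 2*q*(-7 + n))
T(X, d) = 42 - 5*d (T(X, d) = d + 2*(-3)*(-7 + d) = d + (42 - 6*d) = 42 - 5*d)
-T(257, 165) = -(42 - 5*165) = -(42 - 825) = -1*(-783) = 783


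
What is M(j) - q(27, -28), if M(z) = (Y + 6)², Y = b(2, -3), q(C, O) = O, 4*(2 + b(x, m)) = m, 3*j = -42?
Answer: 617/16 ≈ 38.563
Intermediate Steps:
j = -14 (j = (⅓)*(-42) = -14)
b(x, m) = -2 + m/4
Y = -11/4 (Y = -2 + (¼)*(-3) = -2 - ¾ = -11/4 ≈ -2.7500)
M(z) = 169/16 (M(z) = (-11/4 + 6)² = (13/4)² = 169/16)
M(j) - q(27, -28) = 169/16 - 1*(-28) = 169/16 + 28 = 617/16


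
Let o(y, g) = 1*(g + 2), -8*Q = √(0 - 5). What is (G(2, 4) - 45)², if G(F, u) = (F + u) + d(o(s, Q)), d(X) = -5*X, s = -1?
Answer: 153539/64 - 245*I*√5/4 ≈ 2399.0 - 136.96*I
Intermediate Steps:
Q = -I*√5/8 (Q = -√(0 - 5)/8 = -I*√5/8 ≈ -0.27951*I)
o(y, g) = 2 + g (o(y, g) = 1*(2 + g) = 2 + g)
G(F, u) = -10 + F + u + 5*I*√5/8 (G(F, u) = (F + u) - 5*(2 - I*√5/8) = (F + u) + (-10 + 5*I*√5/8) = -10 + F + u + 5*I*√5/8)
(G(2, 4) - 45)² = ((-10 + 2 + 4 + 5*I*√5/8) - 45)² = ((-4 + 5*I*√5/8) - 45)² = (-49 + 5*I*√5/8)²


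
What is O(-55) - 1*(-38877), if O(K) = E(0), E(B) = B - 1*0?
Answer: 38877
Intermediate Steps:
E(B) = B (E(B) = B + 0 = B)
O(K) = 0
O(-55) - 1*(-38877) = 0 - 1*(-38877) = 0 + 38877 = 38877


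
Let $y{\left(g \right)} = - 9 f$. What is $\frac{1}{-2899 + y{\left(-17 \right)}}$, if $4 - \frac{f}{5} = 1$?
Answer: $- \frac{1}{3034} \approx -0.0003296$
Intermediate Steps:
$f = 15$ ($f = 20 - 5 = 15$)
$y{\left(g \right)} = -135$ ($y{\left(g \right)} = \left(-9\right) 15 = -135$)
$\frac{1}{-2899 + y{\left(-17 \right)}} = \frac{1}{-2899 - 135} = \frac{1}{-3034} = - \frac{1}{3034}$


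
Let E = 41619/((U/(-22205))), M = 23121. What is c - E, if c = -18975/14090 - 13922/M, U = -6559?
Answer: -8601971273653697/61050214386 ≈ -1.4090e+5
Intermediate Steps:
c = -126976391/65154978 (c = -18975/14090 - 13922/23121 = -18975*1/14090 - 13922*1/23121 = -3795/2818 - 13922/23121 = -126976391/65154978 ≈ -1.9488)
E = 924149895/6559 (E = 41619/((-6559/(-22205))) = 41619/((-6559*(-1/22205))) = 41619/(6559/22205) = 41619*(22205/6559) = 924149895/6559 ≈ 1.4090e+5)
c - E = -126976391/65154978 - 1*924149895/6559 = -126976391/65154978 - 924149895/6559 = -8601971273653697/61050214386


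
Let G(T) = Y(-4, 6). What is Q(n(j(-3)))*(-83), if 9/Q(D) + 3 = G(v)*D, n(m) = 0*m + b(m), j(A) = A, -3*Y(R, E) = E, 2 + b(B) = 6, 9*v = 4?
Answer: 747/11 ≈ 67.909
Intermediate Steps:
v = 4/9 (v = (⅑)*4 = 4/9 ≈ 0.44444)
b(B) = 4 (b(B) = -2 + 6 = 4)
Y(R, E) = -E/3
G(T) = -2 (G(T) = -⅓*6 = -2)
n(m) = 4 (n(m) = 0*m + 4 = 0 + 4 = 4)
Q(D) = 9/(-3 - 2*D)
Q(n(j(-3)))*(-83) = -9/(3 + 2*4)*(-83) = -9/(3 + 8)*(-83) = -9/11*(-83) = 747/11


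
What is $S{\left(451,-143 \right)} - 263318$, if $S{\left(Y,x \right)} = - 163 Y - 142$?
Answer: $-336973$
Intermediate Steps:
$S{\left(Y,x \right)} = -142 - 163 Y$
$S{\left(451,-143 \right)} - 263318 = \left(-142 - 73513\right) - 263318 = -73655 - 263318 = -336973$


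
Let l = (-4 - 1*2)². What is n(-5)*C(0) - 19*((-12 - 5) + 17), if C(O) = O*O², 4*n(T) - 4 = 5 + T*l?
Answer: 0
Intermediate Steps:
l = 36 (l = (-4 - 2)² = (-6)² = 36)
n(T) = 9/4 + 9*T (n(T) = 1 + (5 + T*36)/4 = 1 + (5 + 36*T)/4 = 1 + (5/4 + 9*T) = 9/4 + 9*T)
C(O) = O³
n(-5)*C(0) - 19*((-12 - 5) + 17) = (9/4 + 9*(-5))*0³ - 19*((-12 - 5) + 17) = (9/4 - 45)*0 - 19*(-17 + 17) = -171/4*0 - 19*0 = 0 + 0 = 0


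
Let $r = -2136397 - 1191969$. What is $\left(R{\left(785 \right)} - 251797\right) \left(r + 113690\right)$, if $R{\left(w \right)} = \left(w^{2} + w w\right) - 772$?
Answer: $-3149999933556$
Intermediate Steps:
$r = -3328366$
$R{\left(w \right)} = -772 + 2 w^{2}$ ($R{\left(w \right)} = \left(w^{2} + w^{2}\right) - 772 = 2 w^{2} - 772 = -772 + 2 w^{2}$)
$\left(R{\left(785 \right)} - 251797\right) \left(r + 113690\right) = \left(\left(-772 + 2 \cdot 785^{2}\right) - 251797\right) \left(-3328366 + 113690\right) = \left(\left(-772 + 2 \cdot 616225\right) - 251797\right) \left(-3214676\right) = \left(\left(-772 + 1232450\right) - 251797\right) \left(-3214676\right) = \left(1231678 - 251797\right) \left(-3214676\right) = 979881 \left(-3214676\right) = -3149999933556$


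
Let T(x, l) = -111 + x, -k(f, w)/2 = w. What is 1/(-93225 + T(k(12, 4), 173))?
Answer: -1/93344 ≈ -1.0713e-5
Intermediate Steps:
k(f, w) = -2*w
1/(-93225 + T(k(12, 4), 173)) = 1/(-93225 + (-111 - 2*4)) = 1/(-93225 + (-111 - 8)) = 1/(-93225 - 119) = 1/(-93344) = -1/93344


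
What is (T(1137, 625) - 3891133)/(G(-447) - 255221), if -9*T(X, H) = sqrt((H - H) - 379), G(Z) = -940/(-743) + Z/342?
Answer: 329586747366/21617732689 + 28234*I*sqrt(379)/64853198067 ≈ 15.246 + 8.4754e-6*I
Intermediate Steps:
G(Z) = 940/743 + Z/342 (G(Z) = -940*(-1/743) + Z*(1/342) = 940/743 + Z/342)
T(X, H) = -I*sqrt(379)/9 (T(X, H) = -sqrt((H - H) - 379)/9 = -sqrt(0 - 379)/9 = -I*sqrt(379)/9)
(T(1137, 625) - 3891133)/(G(-447) - 255221) = (-I*sqrt(379)/9 - 3891133)/((940/743 + (1/342)*(-447)) - 255221) = (-3891133 - I*sqrt(379)/9)/((940/743 - 149/114) - 255221) = (-3891133 - I*sqrt(379)/9)/(-3547/84702 - 255221) = (-3891133 - I*sqrt(379)/9)/(-21617732689/84702) = (-3891133 - I*sqrt(379)/9)*(-84702/21617732689) = 329586747366/21617732689 + 28234*I*sqrt(379)/64853198067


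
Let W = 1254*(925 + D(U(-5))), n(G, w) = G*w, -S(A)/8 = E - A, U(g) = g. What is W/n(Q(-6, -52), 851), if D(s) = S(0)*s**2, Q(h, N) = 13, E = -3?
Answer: 1912350/11063 ≈ 172.86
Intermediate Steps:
S(A) = 24 + 8*A (S(A) = -8*(-3 - A) = 24 + 8*A)
D(s) = 24*s**2 (D(s) = (24 + 8*0)*s**2 = (24 + 0)*s**2 = 24*s**2)
W = 1912350 (W = 1254*(925 + 24*(-5)**2) = 1254*(925 + 24*25) = 1254*(925 + 600) = 1254*1525 = 1912350)
W/n(Q(-6, -52), 851) = 1912350/((13*851)) = 1912350/11063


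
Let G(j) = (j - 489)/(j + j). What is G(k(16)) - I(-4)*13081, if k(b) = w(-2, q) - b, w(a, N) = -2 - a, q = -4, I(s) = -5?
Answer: 2093465/32 ≈ 65421.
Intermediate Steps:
k(b) = -b (k(b) = (-2 - 1*(-2)) - b = (-2 + 2) - b = 0 - b = -b)
G(j) = (-489 + j)/(2*j) (G(j) = (-489 + j)/((2*j)) = (-489 + j)*(1/(2*j)) = (-489 + j)/(2*j))
G(k(16)) - I(-4)*13081 = (-489 - 1*16)/(2*((-1*16))) - (-5)*13081 = (½)*(-489 - 16)/(-16) - 1*(-65405) = (½)*(-1/16)*(-505) + 65405 = 505/32 + 65405 = 2093465/32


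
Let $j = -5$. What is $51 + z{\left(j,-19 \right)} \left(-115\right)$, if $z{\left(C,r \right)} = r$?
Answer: $2236$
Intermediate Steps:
$51 + z{\left(j,-19 \right)} \left(-115\right) = 51 - -2185 = 51 + 2185 = 2236$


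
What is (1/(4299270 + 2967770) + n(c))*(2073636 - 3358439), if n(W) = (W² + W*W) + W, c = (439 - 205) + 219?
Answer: -3836185343765292323/7267040 ≈ -5.2789e+11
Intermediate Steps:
c = 453 (c = 234 + 219 = 453)
n(W) = W + 2*W² (n(W) = (W² + W²) + W = 2*W² + W = W + 2*W²)
(1/(4299270 + 2967770) + n(c))*(2073636 - 3358439) = (1/(4299270 + 2967770) + 453*(1 + 2*453))*(2073636 - 3358439) = (1/7267040 + 453*(1 + 906))*(-1284803) = (1/7267040 + 453*907)*(-1284803) = (1/7267040 + 410871)*(-1284803) = (2985815991841/7267040)*(-1284803) = -3836185343765292323/7267040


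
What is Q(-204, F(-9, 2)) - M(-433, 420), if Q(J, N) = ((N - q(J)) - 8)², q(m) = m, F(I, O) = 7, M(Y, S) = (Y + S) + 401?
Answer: 40821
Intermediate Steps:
M(Y, S) = 401 + S + Y (M(Y, S) = (S + Y) + 401 = 401 + S + Y)
Q(J, N) = (-8 + N - J)² (Q(J, N) = ((N - J) - 8)² = (-8 + N - J)²)
Q(-204, F(-9, 2)) - M(-433, 420) = (8 - 204 - 1*7)² - (401 + 420 - 433) = (8 - 204 - 7)² - 1*388 = (-203)² - 388 = 41209 - 388 = 40821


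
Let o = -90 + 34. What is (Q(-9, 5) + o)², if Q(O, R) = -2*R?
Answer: 4356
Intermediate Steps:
o = -56
(Q(-9, 5) + o)² = (-2*5 - 56)² = (-10 - 56)² = (-66)² = 4356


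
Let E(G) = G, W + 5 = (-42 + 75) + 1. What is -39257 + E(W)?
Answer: -39228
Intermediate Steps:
W = 29 (W = -5 + ((-42 + 75) + 1) = -5 + (33 + 1) = -5 + 34 = 29)
-39257 + E(W) = -39257 + 29 = -39228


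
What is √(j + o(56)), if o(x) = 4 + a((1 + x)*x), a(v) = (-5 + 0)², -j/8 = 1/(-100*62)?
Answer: 2*√174189/155 ≈ 5.3853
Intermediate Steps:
j = 1/775 (j = -8/((-100*62)) = -8/(-6200) = -8*(-1/6200) = 1/775 ≈ 0.0012903)
a(v) = 25 (a(v) = (-5)² = 25)
o(x) = 29 (o(x) = 4 + 25 = 29)
√(j + o(56)) = √(1/775 + 29) = √(22476/775) = 2*√174189/155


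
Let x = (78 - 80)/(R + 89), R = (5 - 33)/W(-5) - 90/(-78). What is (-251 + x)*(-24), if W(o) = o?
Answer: 2343531/389 ≈ 6024.5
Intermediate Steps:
R = 439/65 (R = (5 - 33)/(-5) - 90/(-78) = -28*(-⅕) - 90*(-1/78) = 28/5 + 15/13 = 439/65 ≈ 6.7538)
x = -65/3112 (x = (78 - 80)/(439/65 + 89) = -2/6224/65 = -2*65/6224 = -65/3112 ≈ -0.020887)
(-251 + x)*(-24) = (-251 - 65/3112)*(-24) = -781177/3112*(-24) = 2343531/389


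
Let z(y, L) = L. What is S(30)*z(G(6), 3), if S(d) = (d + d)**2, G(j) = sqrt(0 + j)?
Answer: 10800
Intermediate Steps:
G(j) = sqrt(j)
S(d) = 4*d**2 (S(d) = (2*d)**2 = 4*d**2)
S(30)*z(G(6), 3) = (4*30**2)*3 = (4*900)*3 = 3600*3 = 10800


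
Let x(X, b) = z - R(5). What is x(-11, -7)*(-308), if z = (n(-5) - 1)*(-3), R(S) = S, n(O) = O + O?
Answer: -8624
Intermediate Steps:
n(O) = 2*O
z = 33 (z = (2*(-5) - 1)*(-3) = (-10 - 1)*(-3) = -11*(-3) = 33)
x(X, b) = 28 (x(X, b) = 33 - 1*5 = 33 - 5 = 28)
x(-11, -7)*(-308) = 28*(-308) = -8624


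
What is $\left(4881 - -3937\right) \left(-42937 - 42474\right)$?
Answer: $-753154198$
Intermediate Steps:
$\left(4881 - -3937\right) \left(-42937 - 42474\right) = \left(4881 + 3937\right) \left(-85411\right) = 8818 \left(-85411\right) = -753154198$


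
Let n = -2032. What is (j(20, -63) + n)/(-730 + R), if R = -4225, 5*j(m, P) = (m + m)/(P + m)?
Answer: 87384/213065 ≈ 0.41013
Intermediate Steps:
j(m, P) = 2*m/(5*(P + m)) (j(m, P) = ((m + m)/(P + m))/5 = ((2*m)/(P + m))/5 = (2*m/(P + m))/5 = 2*m/(5*(P + m)))
(j(20, -63) + n)/(-730 + R) = ((⅖)*20/(-63 + 20) - 2032)/(-730 - 4225) = ((⅖)*20/(-43) - 2032)/(-4955) = ((⅖)*20*(-1/43) - 2032)*(-1/4955) = (-8/43 - 2032)*(-1/4955) = -87384/43*(-1/4955) = 87384/213065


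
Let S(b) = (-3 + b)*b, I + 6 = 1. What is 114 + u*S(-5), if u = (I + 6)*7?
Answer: 394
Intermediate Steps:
I = -5 (I = -6 + 1 = -5)
u = 7 (u = (-5 + 6)*7 = 1*7 = 7)
S(b) = b*(-3 + b)
114 + u*S(-5) = 114 + 7*(-5*(-3 - 5)) = 114 + 7*(-5*(-8)) = 114 + 7*40 = 114 + 280 = 394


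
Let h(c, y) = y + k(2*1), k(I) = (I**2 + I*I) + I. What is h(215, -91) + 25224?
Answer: 25143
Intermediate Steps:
k(I) = I + 2*I**2 (k(I) = (I**2 + I**2) + I = 2*I**2 + I = I + 2*I**2)
h(c, y) = 10 + y (h(c, y) = y + (2*1)*(1 + 2*(2*1)) = y + 2*(1 + 2*2) = y + 2*(1 + 4) = y + 2*5 = y + 10 = 10 + y)
h(215, -91) + 25224 = (10 - 91) + 25224 = -81 + 25224 = 25143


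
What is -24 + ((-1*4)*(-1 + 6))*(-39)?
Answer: 756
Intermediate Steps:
-24 + ((-1*4)*(-1 + 6))*(-39) = -24 - 4*5*(-39) = -24 - 20*(-39) = -24 + 780 = 756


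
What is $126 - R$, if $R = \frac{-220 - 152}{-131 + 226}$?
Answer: $\frac{12342}{95} \approx 129.92$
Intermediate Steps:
$R = - \frac{372}{95} \approx -3.9158$
$126 - R = 126 - - \frac{372}{95} = 126 + \frac{372}{95} = \frac{12342}{95}$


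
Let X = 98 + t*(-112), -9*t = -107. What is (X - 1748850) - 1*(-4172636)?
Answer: 21802972/9 ≈ 2.4226e+6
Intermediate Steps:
t = 107/9 (t = -1/9*(-107) = 107/9 ≈ 11.889)
X = -11102/9 (X = 98 + (107/9)*(-112) = 98 - 11984/9 = -11102/9 ≈ -1233.6)
(X - 1748850) - 1*(-4172636) = (-11102/9 - 1748850) - 1*(-4172636) = -15750752/9 + 4172636 = 21802972/9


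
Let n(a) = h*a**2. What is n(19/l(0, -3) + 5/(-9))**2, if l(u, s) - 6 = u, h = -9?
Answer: 4879681/1296 ≈ 3765.2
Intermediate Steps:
l(u, s) = 6 + u
n(a) = -9*a**2
n(19/l(0, -3) + 5/(-9))**2 = (-9*(19/(6 + 0) + 5/(-9))**2)**2 = (-9*(19/6 + 5*(-1/9))**2)**2 = (-9*(19*(1/6) - 5/9)**2)**2 = (-9*(19/6 - 5/9)**2)**2 = (-9*(47/18)**2)**2 = (-9*2209/324)**2 = (-2209/36)**2 = 4879681/1296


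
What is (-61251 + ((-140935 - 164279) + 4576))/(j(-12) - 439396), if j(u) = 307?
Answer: 361889/439089 ≈ 0.82418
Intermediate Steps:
(-61251 + ((-140935 - 164279) + 4576))/(j(-12) - 439396) = (-61251 + ((-140935 - 164279) + 4576))/(307 - 439396) = (-61251 + (-305214 + 4576))/(-439089) = (-61251 - 300638)*(-1/439089) = -361889*(-1/439089) = 361889/439089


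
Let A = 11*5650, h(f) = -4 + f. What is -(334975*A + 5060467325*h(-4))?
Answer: 19665042350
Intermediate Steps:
A = 62150
-(334975*A + 5060467325*h(-4)) = -(20818696250 + 5060467325*(-4 - 4)) = -334975/(1/(62150 + 15107*(-8))) = -334975/(1/(62150 - 120856)) = -334975/(1/(-58706)) = -334975/(-1/58706) = -334975*(-58706) = 19665042350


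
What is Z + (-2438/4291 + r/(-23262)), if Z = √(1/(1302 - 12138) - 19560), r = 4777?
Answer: -77210863/99817242 + I*√63797600461/1806 ≈ -0.77352 + 139.86*I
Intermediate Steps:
Z = I*√63797600461/1806 (Z = √(1/(-10836) - 19560) = √(-1/10836 - 19560) = √(-211952161/10836) = I*√63797600461/1806 ≈ 139.86*I)
Z + (-2438/4291 + r/(-23262)) = I*√63797600461/1806 + (-2438/4291 + 4777/(-23262)) = I*√63797600461/1806 + (-2438*1/4291 + 4777*(-1/23262)) = I*√63797600461/1806 + (-2438/4291 - 4777/23262) = I*√63797600461/1806 - 77210863/99817242 = -77210863/99817242 + I*√63797600461/1806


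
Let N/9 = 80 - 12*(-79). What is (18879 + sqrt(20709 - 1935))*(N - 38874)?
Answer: -559233738 - 88866*sqrt(2086) ≈ -5.6329e+8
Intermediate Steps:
N = 9252 (N = 9*(80 - 12*(-79)) = 9*(80 + 948) = 9*1028 = 9252)
(18879 + sqrt(20709 - 1935))*(N - 38874) = (18879 + sqrt(20709 - 1935))*(9252 - 38874) = (18879 + sqrt(18774))*(-29622) = (18879 + 3*sqrt(2086))*(-29622) = -559233738 - 88866*sqrt(2086)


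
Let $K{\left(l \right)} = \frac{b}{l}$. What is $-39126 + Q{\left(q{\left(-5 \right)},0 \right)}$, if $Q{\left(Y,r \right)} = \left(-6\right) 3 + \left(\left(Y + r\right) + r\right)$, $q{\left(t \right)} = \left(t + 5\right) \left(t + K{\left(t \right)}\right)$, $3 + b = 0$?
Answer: $-39144$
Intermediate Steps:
$b = -3$ ($b = -3 + 0 = -3$)
$K{\left(l \right)} = - \frac{3}{l}$
$q{\left(t \right)} = \left(5 + t\right) \left(t - \frac{3}{t}\right)$ ($q{\left(t \right)} = \left(t + 5\right) \left(t - \frac{3}{t}\right) = \left(5 + t\right) \left(t - \frac{3}{t}\right)$)
$Q{\left(Y,r \right)} = -18 + Y + 2 r$ ($Q{\left(Y,r \right)} = -18 + \left(Y + 2 r\right) = -18 + Y + 2 r$)
$-39126 + Q{\left(q{\left(-5 \right)},0 \right)} = -39126 + \left(-18 + \left(-3 + \left(-5\right)^{2} - \frac{15}{-5} + 5 \left(-5\right)\right) + 2 \cdot 0\right) = -39126 - 18 = -39144$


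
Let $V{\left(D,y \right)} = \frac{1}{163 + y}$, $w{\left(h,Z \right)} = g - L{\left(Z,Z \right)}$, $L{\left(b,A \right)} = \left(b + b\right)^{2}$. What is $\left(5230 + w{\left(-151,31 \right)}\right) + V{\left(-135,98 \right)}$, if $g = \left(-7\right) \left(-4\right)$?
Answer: $\frac{369055}{261} \approx 1414.0$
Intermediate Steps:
$L{\left(b,A \right)} = 4 b^{2}$ ($L{\left(b,A \right)} = \left(2 b\right)^{2} = 4 b^{2}$)
$g = 28$
$w{\left(h,Z \right)} = 28 - 4 Z^{2}$
$\left(5230 + w{\left(-151,31 \right)}\right) + V{\left(-135,98 \right)} = \left(5230 + \left(28 - 4 \cdot 31^{2}\right)\right) + \frac{1}{163 + 98} = \left(5230 + \left(28 - 3844\right)\right) + \frac{1}{261} = \left(5230 - 3816\right) + \frac{1}{261} = 1414 + \frac{1}{261} = \frac{369055}{261}$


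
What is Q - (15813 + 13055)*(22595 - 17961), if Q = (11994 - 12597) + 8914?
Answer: -133766001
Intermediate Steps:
Q = 8311 (Q = -603 + 8914 = 8311)
Q - (15813 + 13055)*(22595 - 17961) = 8311 - (15813 + 13055)*(22595 - 17961) = 8311 - 28868*4634 = 8311 - 1*133774312 = 8311 - 133774312 = -133766001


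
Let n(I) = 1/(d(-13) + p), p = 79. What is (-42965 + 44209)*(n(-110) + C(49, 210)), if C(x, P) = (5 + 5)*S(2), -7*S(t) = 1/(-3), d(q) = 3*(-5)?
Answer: 205571/336 ≈ 611.82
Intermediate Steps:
d(q) = -15
S(t) = 1/21 (S(t) = -⅐/(-3) = -⅐*(-⅓) = 1/21)
n(I) = 1/64 (n(I) = 1/(-15 + 79) = 1/64)
C(x, P) = 10/21 (C(x, P) = (5 + 5)*(1/21) = 10*(1/21) = 10/21)
(-42965 + 44209)*(n(-110) + C(49, 210)) = (-42965 + 44209)*(1/64 + 10/21) = 1244*(661/1344) = 205571/336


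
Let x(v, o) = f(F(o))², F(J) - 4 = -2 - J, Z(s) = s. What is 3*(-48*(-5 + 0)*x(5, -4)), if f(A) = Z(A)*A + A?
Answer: 1270080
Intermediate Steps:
F(J) = 2 - J (F(J) = 4 + (-2 - J) = 2 - J)
f(A) = A + A² (f(A) = A*A + A = A² + A = A + A²)
x(v, o) = (2 - o)²*(3 - o)² (x(v, o) = ((2 - o)*(1 + (2 - o)))² = ((2 - o)*(3 - o))² = (2 - o)²*(3 - o)²)
3*(-48*(-5 + 0)*x(5, -4)) = 3*(-48*(-5 + 0)*(-3 - 4)²*(-2 - 4)²) = 3*(-(-240)*(-7)²*(-6)²) = 3*(-(-240)*49*36) = 3*(-(-240)*1764) = 3*(-48*(-8820)) = 3*423360 = 1270080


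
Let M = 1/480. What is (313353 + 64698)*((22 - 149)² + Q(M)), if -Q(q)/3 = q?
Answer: 975613154589/160 ≈ 6.0976e+9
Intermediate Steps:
M = 1/480 ≈ 0.0020833
Q(q) = -3*q
(313353 + 64698)*((22 - 149)² + Q(M)) = (313353 + 64698)*((22 - 149)² - 3*1/480) = 378051*((-127)² - 1/160) = 378051*(16129 - 1/160) = 378051*(2580639/160) = 975613154589/160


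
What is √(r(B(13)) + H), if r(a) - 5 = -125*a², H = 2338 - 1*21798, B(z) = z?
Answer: 2*I*√10145 ≈ 201.44*I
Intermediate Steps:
H = -19460 (H = 2338 - 21798 = -19460)
r(a) = 5 - 125*a²
√(r(B(13)) + H) = √((5 - 125*13²) - 19460) = √((5 - 125*169) - 19460) = √((5 - 21125) - 19460) = √(-21120 - 19460) = √(-40580) = 2*I*√10145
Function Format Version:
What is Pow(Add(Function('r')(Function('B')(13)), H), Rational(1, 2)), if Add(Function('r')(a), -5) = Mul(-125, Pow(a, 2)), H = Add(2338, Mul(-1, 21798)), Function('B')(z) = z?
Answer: Mul(2, I, Pow(10145, Rational(1, 2))) ≈ Mul(201.44, I)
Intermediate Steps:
H = -19460 (H = Add(2338, -21798) = -19460)
Function('r')(a) = Add(5, Mul(-125, Pow(a, 2)))
Pow(Add(Function('r')(Function('B')(13)), H), Rational(1, 2)) = Pow(Add(Add(5, Mul(-125, Pow(13, 2))), -19460), Rational(1, 2)) = Pow(Add(Add(5, Mul(-125, 169)), -19460), Rational(1, 2)) = Pow(Add(Add(5, -21125), -19460), Rational(1, 2)) = Pow(Add(-21120, -19460), Rational(1, 2)) = Pow(-40580, Rational(1, 2)) = Mul(2, I, Pow(10145, Rational(1, 2)))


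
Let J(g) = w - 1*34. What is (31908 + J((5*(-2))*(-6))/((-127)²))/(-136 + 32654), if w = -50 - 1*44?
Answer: 257322002/262241411 ≈ 0.98124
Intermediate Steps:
w = -94 (w = -50 - 44 = -94)
J(g) = -128 (J(g) = -94 - 1*34 = -94 - 34 = -128)
(31908 + J((5*(-2))*(-6))/((-127)²))/(-136 + 32654) = (31908 - 128/((-127)²))/(-136 + 32654) = (31908 - 128/16129)/32518 = (31908 - 128*1/16129)*(1/32518) = (31908 - 128/16129)*(1/32518) = (514644004/16129)*(1/32518) = 257322002/262241411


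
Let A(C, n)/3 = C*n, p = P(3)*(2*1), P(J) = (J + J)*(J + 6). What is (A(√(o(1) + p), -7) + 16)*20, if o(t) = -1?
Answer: 320 - 420*√107 ≈ -4024.5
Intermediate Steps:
P(J) = 2*J*(6 + J) (P(J) = (2*J)*(6 + J) = 2*J*(6 + J))
p = 108 (p = (2*3*(6 + 3))*(2*1) = (2*3*9)*2 = 54*2 = 108)
A(C, n) = 3*C*n (A(C, n) = 3*(C*n) = 3*C*n)
(A(√(o(1) + p), -7) + 16)*20 = (3*√(-1 + 108)*(-7) + 16)*20 = (3*√107*(-7) + 16)*20 = (-21*√107 + 16)*20 = (16 - 21*√107)*20 = 320 - 420*√107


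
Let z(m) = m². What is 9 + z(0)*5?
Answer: 9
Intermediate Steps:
9 + z(0)*5 = 9 + 0²*5 = 9 + 0*5 = 9 + 0 = 9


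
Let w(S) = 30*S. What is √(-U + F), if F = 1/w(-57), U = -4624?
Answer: √1502337410/570 ≈ 68.000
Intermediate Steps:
F = -1/1710 (F = 1/(30*(-57)) = 1/(-1710) = -1/1710 ≈ -0.00058480)
√(-U + F) = √(-1*(-4624) - 1/1710) = √(4624 - 1/1710) = √(7907039/1710) = √1502337410/570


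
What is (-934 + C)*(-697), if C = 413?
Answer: 363137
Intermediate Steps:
(-934 + C)*(-697) = (-934 + 413)*(-697) = -521*(-697) = 363137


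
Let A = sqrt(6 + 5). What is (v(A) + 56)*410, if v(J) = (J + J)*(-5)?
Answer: 22960 - 4100*sqrt(11) ≈ 9361.8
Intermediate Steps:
A = sqrt(11) ≈ 3.3166
v(J) = -10*J (v(J) = (2*J)*(-5) = -10*J)
(v(A) + 56)*410 = (-10*sqrt(11) + 56)*410 = (56 - 10*sqrt(11))*410 = 22960 - 4100*sqrt(11)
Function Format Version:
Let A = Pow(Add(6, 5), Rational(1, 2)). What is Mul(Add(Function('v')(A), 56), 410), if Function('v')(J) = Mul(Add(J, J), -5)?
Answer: Add(22960, Mul(-4100, Pow(11, Rational(1, 2)))) ≈ 9361.8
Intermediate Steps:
A = Pow(11, Rational(1, 2)) ≈ 3.3166
Function('v')(J) = Mul(-10, J) (Function('v')(J) = Mul(Mul(2, J), -5) = Mul(-10, J))
Mul(Add(Function('v')(A), 56), 410) = Mul(Add(Mul(-10, Pow(11, Rational(1, 2))), 56), 410) = Mul(Add(56, Mul(-10, Pow(11, Rational(1, 2)))), 410) = Add(22960, Mul(-4100, Pow(11, Rational(1, 2))))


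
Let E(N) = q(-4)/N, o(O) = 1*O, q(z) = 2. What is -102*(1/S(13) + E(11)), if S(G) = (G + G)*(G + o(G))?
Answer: -69513/3718 ≈ -18.696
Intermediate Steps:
o(O) = O
S(G) = 4*G² (S(G) = (G + G)*(G + G) = (2*G)*(2*G) = 4*G²)
E(N) = 2/N
-102*(1/S(13) + E(11)) = -102*(1/(4*13²) + 2/11) = -102*(1/(4*169) + 2*(1/11)) = -102*(1/676 + 2/11) = -102*1363/7436 = -69513/3718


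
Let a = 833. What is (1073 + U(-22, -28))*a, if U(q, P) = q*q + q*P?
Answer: 1810109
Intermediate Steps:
U(q, P) = q² + P*q
(1073 + U(-22, -28))*a = (1073 - 22*(-28 - 22))*833 = (1073 - 22*(-50))*833 = (1073 + 1100)*833 = 2173*833 = 1810109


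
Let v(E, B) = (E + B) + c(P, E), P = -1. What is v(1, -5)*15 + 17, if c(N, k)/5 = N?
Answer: -118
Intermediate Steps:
c(N, k) = 5*N
v(E, B) = -5 + B + E (v(E, B) = (E + B) + 5*(-1) = (B + E) - 5 = -5 + B + E)
v(1, -5)*15 + 17 = (-5 - 5 + 1)*15 + 17 = -9*15 + 17 = -135 + 17 = -118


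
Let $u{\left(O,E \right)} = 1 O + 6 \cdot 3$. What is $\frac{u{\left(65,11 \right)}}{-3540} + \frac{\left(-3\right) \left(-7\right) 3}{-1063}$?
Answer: $- \frac{311249}{3763020} \approx -0.082713$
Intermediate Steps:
$u{\left(O,E \right)} = 18 + O$ ($u{\left(O,E \right)} = O + 18 = 18 + O$)
$\frac{u{\left(65,11 \right)}}{-3540} + \frac{\left(-3\right) \left(-7\right) 3}{-1063} = \frac{18 + 65}{-3540} + \frac{\left(-3\right) \left(-7\right) 3}{-1063} = 83 \left(- \frac{1}{3540}\right) + 21 \cdot 3 \left(- \frac{1}{1063}\right) = - \frac{83}{3540} + 63 \left(- \frac{1}{1063}\right) = - \frac{83}{3540} - \frac{63}{1063} = - \frac{311249}{3763020}$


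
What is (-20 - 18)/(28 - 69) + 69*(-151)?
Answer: -427141/41 ≈ -10418.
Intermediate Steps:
(-20 - 18)/(28 - 69) + 69*(-151) = -38/(-41) - 10419 = -38*(-1/41) - 10419 = 38/41 - 10419 = -427141/41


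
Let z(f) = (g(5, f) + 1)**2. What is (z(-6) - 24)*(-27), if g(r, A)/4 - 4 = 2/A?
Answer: -5979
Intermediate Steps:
g(r, A) = 16 + 8/A (g(r, A) = 16 + 4*(2/A) = 16 + 8/A)
z(f) = (17 + 8/f)**2 (z(f) = ((16 + 8/f) + 1)**2 = (17 + 8/f)**2)
(z(-6) - 24)*(-27) = ((8 + 17*(-6))**2/(-6)**2 - 24)*(-27) = ((8 - 102)**2/36 - 24)*(-27) = ((1/36)*(-94)**2 - 24)*(-27) = ((1/36)*8836 - 24)*(-27) = (2209/9 - 24)*(-27) = (1993/9)*(-27) = -5979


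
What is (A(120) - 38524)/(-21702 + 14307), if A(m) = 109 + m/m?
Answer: 38414/7395 ≈ 5.1946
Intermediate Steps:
A(m) = 110 (A(m) = 109 + 1 = 110)
(A(120) - 38524)/(-21702 + 14307) = (110 - 38524)/(-21702 + 14307) = -38414/(-7395) = -38414*(-1/7395) = 38414/7395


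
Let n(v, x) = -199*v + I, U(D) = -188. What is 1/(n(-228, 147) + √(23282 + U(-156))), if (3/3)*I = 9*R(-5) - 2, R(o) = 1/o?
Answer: 1134205/51456261931 - 75*√2566/51456261931 ≈ 2.1968e-5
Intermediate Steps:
R(o) = 1/o
I = -19/5 (I = 9/(-5) - 2 = 9*(-⅕) - 2 = -9/5 - 2 = -19/5 ≈ -3.8000)
n(v, x) = -19/5 - 199*v (n(v, x) = -199*v - 19/5 = -19/5 - 199*v)
1/(n(-228, 147) + √(23282 + U(-156))) = 1/((-19/5 - 199*(-228)) + √(23282 - 188)) = 1/((-19/5 + 45372) + √23094) = 1/(226841/5 + 3*√2566)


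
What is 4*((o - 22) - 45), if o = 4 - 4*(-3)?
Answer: -204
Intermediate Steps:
o = 16 (o = 4 + 12 = 16)
4*((o - 22) - 45) = 4*((16 - 22) - 45) = 4*(-6 - 45) = 4*(-51) = -204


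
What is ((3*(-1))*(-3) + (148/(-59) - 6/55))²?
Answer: 428945521/10530025 ≈ 40.735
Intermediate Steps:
((3*(-1))*(-3) + (148/(-59) - 6/55))² = (-3*(-3) + (148*(-1/59) - 6*1/55))² = (9 + (-148/59 - 6/55))² = (9 - 8494/3245)² = (20711/3245)² = 428945521/10530025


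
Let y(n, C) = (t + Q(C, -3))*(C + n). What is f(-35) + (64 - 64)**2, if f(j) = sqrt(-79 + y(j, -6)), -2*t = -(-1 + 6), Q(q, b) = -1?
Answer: I*sqrt(562)/2 ≈ 11.853*I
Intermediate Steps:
t = 5/2 (t = -(-1)*(-1 + 6)/2 = -(-1)*5/2 = -1/2*(-5) = 5/2 ≈ 2.5000)
y(n, C) = 3*C/2 + 3*n/2 (y(n, C) = (5/2 - 1)*(C + n) = 3*(C + n)/2 = 3*C/2 + 3*n/2)
f(j) = sqrt(-88 + 3*j/2) (f(j) = sqrt(-79 + ((3/2)*(-6) + 3*j/2)) = sqrt(-79 + (-9 + 3*j/2)) = sqrt(-88 + 3*j/2))
f(-35) + (64 - 64)**2 = sqrt(-352 + 6*(-35))/2 + (64 - 64)**2 = sqrt(-352 - 210)/2 + 0**2 = sqrt(-562)/2 + 0 = (I*sqrt(562))/2 + 0 = I*sqrt(562)/2 + 0 = I*sqrt(562)/2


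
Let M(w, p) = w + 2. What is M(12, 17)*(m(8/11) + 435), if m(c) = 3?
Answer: 6132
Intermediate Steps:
M(w, p) = 2 + w
M(12, 17)*(m(8/11) + 435) = (2 + 12)*(3 + 435) = 14*438 = 6132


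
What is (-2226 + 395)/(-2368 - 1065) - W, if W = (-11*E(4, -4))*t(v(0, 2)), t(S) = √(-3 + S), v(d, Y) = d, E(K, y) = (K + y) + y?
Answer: 1831/3433 - 44*I*√3 ≈ 0.53335 - 76.21*I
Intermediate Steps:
E(K, y) = K + 2*y
W = 44*I*√3 (W = (-11*(4 + 2*(-4)))*√(-3 + 0) = (-11*(4 - 8))*√(-3) = (-11*(-4))*(I*√3) = 44*(I*√3) = 44*I*√3 ≈ 76.21*I)
(-2226 + 395)/(-2368 - 1065) - W = (-2226 + 395)/(-2368 - 1065) - 44*I*√3 = -1831/(-3433) - 44*I*√3 = -1831*(-1/3433) - 44*I*√3 = 1831/3433 - 44*I*√3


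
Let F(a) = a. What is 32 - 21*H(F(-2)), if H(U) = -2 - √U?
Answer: 74 + 21*I*√2 ≈ 74.0 + 29.698*I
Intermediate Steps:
32 - 21*H(F(-2)) = 32 - 21*(-2 - √(-2)) = 32 - 21*(-2 - I*√2) = 32 + (42 + 21*I*√2) = 74 + 21*I*√2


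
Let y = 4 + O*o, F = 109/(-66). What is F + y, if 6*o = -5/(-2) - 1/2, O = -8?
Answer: -7/22 ≈ -0.31818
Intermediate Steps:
F = -109/66 (F = 109*(-1/66) = -109/66 ≈ -1.6515)
o = 1/3 (o = (-5/(-2) - 1/2)/6 = (-5*(-1/2) - 1*1/2)/6 = (5/2 - 1/2)/6 = (1/6)*2 = 1/3 ≈ 0.33333)
y = 4/3 (y = 4 - 8*1/3 = 4 - 8/3 = 4/3 ≈ 1.3333)
F + y = -109/66 + 4/3 = -7/22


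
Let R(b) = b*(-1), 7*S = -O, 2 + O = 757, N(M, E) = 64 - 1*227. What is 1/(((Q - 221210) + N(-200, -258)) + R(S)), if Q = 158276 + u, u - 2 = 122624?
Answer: 7/417458 ≈ 1.6768e-5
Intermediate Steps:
u = 122626 (u = 2 + 122624 = 122626)
N(M, E) = -163 (N(M, E) = 64 - 227 = -163)
O = 755 (O = -2 + 757 = 755)
S = -755/7 (S = (-1*755)/7 = (1/7)*(-755) = -755/7 ≈ -107.86)
R(b) = -b
Q = 280902 (Q = 158276 + 122626 = 280902)
1/(((Q - 221210) + N(-200, -258)) + R(S)) = 1/(((280902 - 221210) - 163) - 1*(-755/7)) = 1/((59692 - 163) + 755/7) = 1/(59529 + 755/7) = 1/(417458/7) = 7/417458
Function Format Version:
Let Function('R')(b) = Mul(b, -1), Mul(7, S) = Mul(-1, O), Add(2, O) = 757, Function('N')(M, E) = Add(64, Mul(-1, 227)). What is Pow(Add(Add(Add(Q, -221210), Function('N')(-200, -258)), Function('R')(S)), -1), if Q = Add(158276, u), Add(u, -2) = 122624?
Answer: Rational(7, 417458) ≈ 1.6768e-5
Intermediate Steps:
u = 122626 (u = Add(2, 122624) = 122626)
Function('N')(M, E) = -163 (Function('N')(M, E) = Add(64, -227) = -163)
O = 755 (O = Add(-2, 757) = 755)
S = Rational(-755, 7) (S = Mul(Rational(1, 7), Mul(-1, 755)) = Mul(Rational(1, 7), -755) = Rational(-755, 7) ≈ -107.86)
Function('R')(b) = Mul(-1, b)
Q = 280902 (Q = Add(158276, 122626) = 280902)
Pow(Add(Add(Add(Q, -221210), Function('N')(-200, -258)), Function('R')(S)), -1) = Pow(Add(Add(Add(280902, -221210), -163), Mul(-1, Rational(-755, 7))), -1) = Pow(Add(Add(59692, -163), Rational(755, 7)), -1) = Pow(Add(59529, Rational(755, 7)), -1) = Pow(Rational(417458, 7), -1) = Rational(7, 417458)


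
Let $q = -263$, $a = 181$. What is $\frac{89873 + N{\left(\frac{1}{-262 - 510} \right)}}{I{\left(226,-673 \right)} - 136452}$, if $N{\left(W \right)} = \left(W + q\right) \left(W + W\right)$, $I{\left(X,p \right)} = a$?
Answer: $- \frac{26781638053}{40607667832} \approx -0.65952$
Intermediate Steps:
$I{\left(X,p \right)} = 181$
$N{\left(W \right)} = 2 W \left(-263 + W\right)$ ($N{\left(W \right)} = \left(W - 263\right) \left(W + W\right) = \left(-263 + W\right) 2 W = 2 W \left(-263 + W\right)$)
$\frac{89873 + N{\left(\frac{1}{-262 - 510} \right)}}{I{\left(226,-673 \right)} - 136452} = \frac{89873 + \frac{2 \left(-263 + \frac{1}{-262 - 510}\right)}{-262 - 510}}{181 - 136452} = \frac{89873 + \frac{2 \left(-263 + \frac{1}{-772}\right)}{-772}}{-136271} = \left(89873 + 2 \left(- \frac{1}{772}\right) \left(-263 - \frac{1}{772}\right)\right) \left(- \frac{1}{136271}\right) = \left(89873 + 2 \left(- \frac{1}{772}\right) \left(- \frac{203037}{772}\right)\right) \left(- \frac{1}{136271}\right) = \left(89873 + \frac{203037}{297992}\right) \left(- \frac{1}{136271}\right) = \frac{26781638053}{297992} \left(- \frac{1}{136271}\right) = - \frac{26781638053}{40607667832}$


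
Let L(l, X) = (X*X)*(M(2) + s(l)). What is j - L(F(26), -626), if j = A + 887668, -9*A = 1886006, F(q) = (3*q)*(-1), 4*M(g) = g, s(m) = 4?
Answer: -9767972/9 ≈ -1.0853e+6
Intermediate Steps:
M(g) = g/4
F(q) = -3*q
A = -1886006/9 (A = -1/9*1886006 = -1886006/9 ≈ -2.0956e+5)
L(l, X) = 9*X**2/2 (L(l, X) = (X*X)*((1/4)*2 + 4) = X**2*(1/2 + 4) = X**2*(9/2) = 9*X**2/2)
j = 6103006/9 (j = -1886006/9 + 887668 = 6103006/9 ≈ 6.7811e+5)
j - L(F(26), -626) = 6103006/9 - 9*(-626)**2/2 = 6103006/9 - 9*391876/2 = 6103006/9 - 1*1763442 = 6103006/9 - 1763442 = -9767972/9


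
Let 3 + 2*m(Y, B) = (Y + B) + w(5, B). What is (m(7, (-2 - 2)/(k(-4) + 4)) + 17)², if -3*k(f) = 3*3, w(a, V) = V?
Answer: 225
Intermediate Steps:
k(f) = -3
m(Y, B) = -3/2 + B + Y/2 (m(Y, B) = -3/2 + ((Y + B) + B)/2 = -3/2 + ((B + Y) + B)/2 = -3/2 + (Y + 2*B)/2 = -3/2 + (B + Y/2) = -3/2 + B + Y/2)
(m(7, (-2 - 2)/(k(-4) + 4)) + 17)² = ((-3/2 + (-2 - 2)/(-3 + 4) + (½)*7) + 17)² = ((-3/2 - 4/1 + 7/2) + 17)² = ((-3/2 - 4*1 + 7/2) + 17)² = ((-3/2 - 4 + 7/2) + 17)² = (-2 + 17)² = 15² = 225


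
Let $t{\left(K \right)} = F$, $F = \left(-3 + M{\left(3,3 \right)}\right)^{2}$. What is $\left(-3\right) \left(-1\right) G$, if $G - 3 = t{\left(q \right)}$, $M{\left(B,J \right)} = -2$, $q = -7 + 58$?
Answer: $84$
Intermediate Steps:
$q = 51$
$F = 25$ ($F = \left(-3 - 2\right)^{2} = \left(-5\right)^{2} = 25$)
$t{\left(K \right)} = 25$
$G = 28$ ($G = 3 + 25 = 28$)
$\left(-3\right) \left(-1\right) G = \left(-3\right) \left(-1\right) 28 = 3 \cdot 28 = 84$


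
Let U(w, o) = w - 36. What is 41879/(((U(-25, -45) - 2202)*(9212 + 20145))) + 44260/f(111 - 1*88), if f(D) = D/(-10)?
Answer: -29404083719817/1528002493 ≈ -19243.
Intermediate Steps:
U(w, o) = -36 + w
f(D) = -D/10 (f(D) = D*(-1/10) = -D/10)
41879/(((U(-25, -45) - 2202)*(9212 + 20145))) + 44260/f(111 - 1*88) = 41879/((((-36 - 25) - 2202)*(9212 + 20145))) + 44260/((-(111 - 1*88)/10)) = 41879/(((-61 - 2202)*29357)) + 44260/((-(111 - 88)/10)) = 41879/((-2263*29357)) + 44260/((-1/10*23)) = 41879/(-66434891) + 44260/(-23/10) = 41879*(-1/66434891) + 44260*(-10/23) = -41879/66434891 - 442600/23 = -29404083719817/1528002493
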